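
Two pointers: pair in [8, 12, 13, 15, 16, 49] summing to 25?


lo=0(8)+hi=5(49)=57
lo=0(8)+hi=4(16)=24
lo=1(12)+hi=4(16)=28
lo=1(12)+hi=3(15)=27
lo=1(12)+hi=2(13)=25

Yes: 12+13=25


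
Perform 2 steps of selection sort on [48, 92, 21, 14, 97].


Initial: [48, 92, 21, 14, 97]
Step 1: min=14 at 3
  Swap: [14, 92, 21, 48, 97]
Step 2: min=21 at 2
  Swap: [14, 21, 92, 48, 97]

After 2 steps: [14, 21, 92, 48, 97]


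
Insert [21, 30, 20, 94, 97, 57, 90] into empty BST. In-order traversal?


Insert 21: root
Insert 30: R from 21
Insert 20: L from 21
Insert 94: R from 21 -> R from 30
Insert 97: R from 21 -> R from 30 -> R from 94
Insert 57: R from 21 -> R from 30 -> L from 94
Insert 90: R from 21 -> R from 30 -> L from 94 -> R from 57

In-order: [20, 21, 30, 57, 90, 94, 97]


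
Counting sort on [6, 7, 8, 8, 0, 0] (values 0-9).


Input: [6, 7, 8, 8, 0, 0]
Counts: [2, 0, 0, 0, 0, 0, 1, 1, 2, 0]

Sorted: [0, 0, 6, 7, 8, 8]


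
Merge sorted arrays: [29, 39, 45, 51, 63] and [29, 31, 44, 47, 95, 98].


Take 29 from A
Take 29 from B
Take 31 from B
Take 39 from A
Take 44 from B
Take 45 from A
Take 47 from B
Take 51 from A
Take 63 from A

Merged: [29, 29, 31, 39, 44, 45, 47, 51, 63, 95, 98]


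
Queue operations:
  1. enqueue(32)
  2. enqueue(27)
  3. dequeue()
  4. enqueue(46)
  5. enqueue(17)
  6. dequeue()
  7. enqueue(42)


enqueue(32) -> [32]
enqueue(27) -> [32, 27]
dequeue()->32, [27]
enqueue(46) -> [27, 46]
enqueue(17) -> [27, 46, 17]
dequeue()->27, [46, 17]
enqueue(42) -> [46, 17, 42]

Final queue: [46, 17, 42]


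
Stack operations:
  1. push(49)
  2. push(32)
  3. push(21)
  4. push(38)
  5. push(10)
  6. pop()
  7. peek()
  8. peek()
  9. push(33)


push(49) -> [49]
push(32) -> [49, 32]
push(21) -> [49, 32, 21]
push(38) -> [49, 32, 21, 38]
push(10) -> [49, 32, 21, 38, 10]
pop()->10, [49, 32, 21, 38]
peek()->38
peek()->38
push(33) -> [49, 32, 21, 38, 33]

Final stack: [49, 32, 21, 38, 33]


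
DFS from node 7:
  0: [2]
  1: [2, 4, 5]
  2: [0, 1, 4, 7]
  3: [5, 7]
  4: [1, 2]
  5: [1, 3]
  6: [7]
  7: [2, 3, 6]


Visit 7, push [6, 3, 2]
Visit 2, push [4, 1, 0]
Visit 0, push []
Visit 1, push [5, 4]
Visit 4, push []
Visit 5, push [3]
Visit 3, push []
Visit 6, push []

DFS order: [7, 2, 0, 1, 4, 5, 3, 6]


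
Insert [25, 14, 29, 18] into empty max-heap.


Insert 25: [25]
Insert 14: [25, 14]
Insert 29: [29, 14, 25]
Insert 18: [29, 18, 25, 14]

Final heap: [29, 18, 25, 14]


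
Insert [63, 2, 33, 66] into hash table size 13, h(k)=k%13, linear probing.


Insert 63: h=11 -> slot 11
Insert 2: h=2 -> slot 2
Insert 33: h=7 -> slot 7
Insert 66: h=1 -> slot 1

Table: [None, 66, 2, None, None, None, None, 33, None, None, None, 63, None]


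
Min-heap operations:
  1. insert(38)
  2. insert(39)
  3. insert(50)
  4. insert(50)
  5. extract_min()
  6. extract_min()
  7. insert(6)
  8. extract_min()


insert(38) -> [38]
insert(39) -> [38, 39]
insert(50) -> [38, 39, 50]
insert(50) -> [38, 39, 50, 50]
extract_min()->38, [39, 50, 50]
extract_min()->39, [50, 50]
insert(6) -> [6, 50, 50]
extract_min()->6, [50, 50]

Final heap: [50, 50]


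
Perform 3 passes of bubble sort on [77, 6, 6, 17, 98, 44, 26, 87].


Initial: [77, 6, 6, 17, 98, 44, 26, 87]
Pass 1: [6, 6, 17, 77, 44, 26, 87, 98] (6 swaps)
Pass 2: [6, 6, 17, 44, 26, 77, 87, 98] (2 swaps)
Pass 3: [6, 6, 17, 26, 44, 77, 87, 98] (1 swaps)

After 3 passes: [6, 6, 17, 26, 44, 77, 87, 98]


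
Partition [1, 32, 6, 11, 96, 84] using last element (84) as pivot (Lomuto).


Pivot: 84
  1 <= 84: advance i (no swap)
  32 <= 84: advance i (no swap)
  6 <= 84: advance i (no swap)
  11 <= 84: advance i (no swap)
Place pivot at 4: [1, 32, 6, 11, 84, 96]

Partitioned: [1, 32, 6, 11, 84, 96]


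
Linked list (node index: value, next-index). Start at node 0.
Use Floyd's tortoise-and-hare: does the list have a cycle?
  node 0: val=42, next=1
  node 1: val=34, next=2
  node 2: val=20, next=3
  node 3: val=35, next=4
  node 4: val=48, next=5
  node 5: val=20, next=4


Floyd's tortoise (slow, +1) and hare (fast, +2):
  init: slow=0, fast=0
  step 1: slow=1, fast=2
  step 2: slow=2, fast=4
  step 3: slow=3, fast=4
  step 4: slow=4, fast=4
  slow == fast at node 4: cycle detected

Cycle: yes


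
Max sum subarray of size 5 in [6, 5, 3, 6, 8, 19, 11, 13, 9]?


[0:5]: 28
[1:6]: 41
[2:7]: 47
[3:8]: 57
[4:9]: 60

Max: 60 at [4:9]


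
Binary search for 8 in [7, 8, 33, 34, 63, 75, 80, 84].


Step 1: lo=0, hi=7, mid=3, val=34
Step 2: lo=0, hi=2, mid=1, val=8

Found at index 1


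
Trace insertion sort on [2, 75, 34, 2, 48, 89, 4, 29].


Initial: [2, 75, 34, 2, 48, 89, 4, 29]
Insert 75: [2, 75, 34, 2, 48, 89, 4, 29]
Insert 34: [2, 34, 75, 2, 48, 89, 4, 29]
Insert 2: [2, 2, 34, 75, 48, 89, 4, 29]
Insert 48: [2, 2, 34, 48, 75, 89, 4, 29]
Insert 89: [2, 2, 34, 48, 75, 89, 4, 29]
Insert 4: [2, 2, 4, 34, 48, 75, 89, 29]
Insert 29: [2, 2, 4, 29, 34, 48, 75, 89]

Sorted: [2, 2, 4, 29, 34, 48, 75, 89]


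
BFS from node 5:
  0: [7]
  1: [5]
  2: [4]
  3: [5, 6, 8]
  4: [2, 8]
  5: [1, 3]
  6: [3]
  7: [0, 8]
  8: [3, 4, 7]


Visit 5, enqueue [1, 3]
Visit 1, enqueue []
Visit 3, enqueue [6, 8]
Visit 6, enqueue []
Visit 8, enqueue [4, 7]
Visit 4, enqueue [2]
Visit 7, enqueue [0]
Visit 2, enqueue []
Visit 0, enqueue []

BFS order: [5, 1, 3, 6, 8, 4, 7, 2, 0]


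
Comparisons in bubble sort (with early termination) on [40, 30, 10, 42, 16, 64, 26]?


Algorithm: bubble sort (with early termination)
Input: [40, 30, 10, 42, 16, 64, 26]
Sorted: [10, 16, 26, 30, 40, 42, 64]

20


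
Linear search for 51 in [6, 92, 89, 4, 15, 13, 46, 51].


i=0: 6!=51
i=1: 92!=51
i=2: 89!=51
i=3: 4!=51
i=4: 15!=51
i=5: 13!=51
i=6: 46!=51
i=7: 51==51 found!

Found at 7, 8 comps


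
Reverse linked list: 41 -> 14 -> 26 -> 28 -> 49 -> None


Step 1: curr=41, set curr.next=prev(None) | reversed so far: 41
Step 2: curr=14, set curr.next=prev(41) | reversed so far: 14 -> 41
Step 3: curr=26, set curr.next=prev(14) | reversed so far: 26 -> 14 -> 41
Step 4: curr=28, set curr.next=prev(26) | reversed so far: 28 -> 26 -> 14 -> 41
Step 5: curr=49, set curr.next=prev(28) | reversed so far: 49 -> 28 -> 26 -> 14 -> 41

49 -> 28 -> 26 -> 14 -> 41 -> None


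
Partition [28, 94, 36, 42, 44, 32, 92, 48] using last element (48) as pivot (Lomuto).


Pivot: 48
  28 <= 48: advance i (no swap)
  36 <= 48: swap -> [28, 36, 94, 42, 44, 32, 92, 48]
  42 <= 48: swap -> [28, 36, 42, 94, 44, 32, 92, 48]
  44 <= 48: swap -> [28, 36, 42, 44, 94, 32, 92, 48]
  32 <= 48: swap -> [28, 36, 42, 44, 32, 94, 92, 48]
Place pivot at 5: [28, 36, 42, 44, 32, 48, 92, 94]

Partitioned: [28, 36, 42, 44, 32, 48, 92, 94]


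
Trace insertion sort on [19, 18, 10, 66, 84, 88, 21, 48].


Initial: [19, 18, 10, 66, 84, 88, 21, 48]
Insert 18: [18, 19, 10, 66, 84, 88, 21, 48]
Insert 10: [10, 18, 19, 66, 84, 88, 21, 48]
Insert 66: [10, 18, 19, 66, 84, 88, 21, 48]
Insert 84: [10, 18, 19, 66, 84, 88, 21, 48]
Insert 88: [10, 18, 19, 66, 84, 88, 21, 48]
Insert 21: [10, 18, 19, 21, 66, 84, 88, 48]
Insert 48: [10, 18, 19, 21, 48, 66, 84, 88]

Sorted: [10, 18, 19, 21, 48, 66, 84, 88]


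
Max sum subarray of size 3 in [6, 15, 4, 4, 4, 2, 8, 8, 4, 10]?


[0:3]: 25
[1:4]: 23
[2:5]: 12
[3:6]: 10
[4:7]: 14
[5:8]: 18
[6:9]: 20
[7:10]: 22

Max: 25 at [0:3]


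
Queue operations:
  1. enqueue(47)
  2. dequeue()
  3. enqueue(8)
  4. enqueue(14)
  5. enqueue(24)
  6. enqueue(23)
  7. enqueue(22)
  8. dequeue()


enqueue(47) -> [47]
dequeue()->47, []
enqueue(8) -> [8]
enqueue(14) -> [8, 14]
enqueue(24) -> [8, 14, 24]
enqueue(23) -> [8, 14, 24, 23]
enqueue(22) -> [8, 14, 24, 23, 22]
dequeue()->8, [14, 24, 23, 22]

Final queue: [14, 24, 23, 22]


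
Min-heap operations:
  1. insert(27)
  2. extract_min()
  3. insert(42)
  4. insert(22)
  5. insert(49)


insert(27) -> [27]
extract_min()->27, []
insert(42) -> [42]
insert(22) -> [22, 42]
insert(49) -> [22, 42, 49]

Final heap: [22, 42, 49]


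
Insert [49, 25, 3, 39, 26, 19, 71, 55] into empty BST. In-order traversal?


Insert 49: root
Insert 25: L from 49
Insert 3: L from 49 -> L from 25
Insert 39: L from 49 -> R from 25
Insert 26: L from 49 -> R from 25 -> L from 39
Insert 19: L from 49 -> L from 25 -> R from 3
Insert 71: R from 49
Insert 55: R from 49 -> L from 71

In-order: [3, 19, 25, 26, 39, 49, 55, 71]


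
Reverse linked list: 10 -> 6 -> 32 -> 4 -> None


Step 1: curr=10, set curr.next=prev(None) | reversed so far: 10
Step 2: curr=6, set curr.next=prev(10) | reversed so far: 6 -> 10
Step 3: curr=32, set curr.next=prev(6) | reversed so far: 32 -> 6 -> 10
Step 4: curr=4, set curr.next=prev(32) | reversed so far: 4 -> 32 -> 6 -> 10

4 -> 32 -> 6 -> 10 -> None


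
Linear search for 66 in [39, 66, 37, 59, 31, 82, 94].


i=0: 39!=66
i=1: 66==66 found!

Found at 1, 2 comps


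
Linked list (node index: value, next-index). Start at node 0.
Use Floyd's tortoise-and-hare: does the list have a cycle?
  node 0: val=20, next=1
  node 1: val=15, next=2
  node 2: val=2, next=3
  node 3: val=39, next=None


Floyd's tortoise (slow, +1) and hare (fast, +2):
  init: slow=0, fast=0
  step 1: slow=1, fast=2
  step 2: fast 2->3->None, no cycle

Cycle: no


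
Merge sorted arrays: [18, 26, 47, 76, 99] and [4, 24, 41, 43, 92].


Take 4 from B
Take 18 from A
Take 24 from B
Take 26 from A
Take 41 from B
Take 43 from B
Take 47 from A
Take 76 from A
Take 92 from B

Merged: [4, 18, 24, 26, 41, 43, 47, 76, 92, 99]


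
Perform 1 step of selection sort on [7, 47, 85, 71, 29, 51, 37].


Initial: [7, 47, 85, 71, 29, 51, 37]
Step 1: min=7 at 0
  Swap: [7, 47, 85, 71, 29, 51, 37]

After 1 step: [7, 47, 85, 71, 29, 51, 37]


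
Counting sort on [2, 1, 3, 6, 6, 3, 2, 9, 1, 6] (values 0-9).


Input: [2, 1, 3, 6, 6, 3, 2, 9, 1, 6]
Counts: [0, 2, 2, 2, 0, 0, 3, 0, 0, 1]

Sorted: [1, 1, 2, 2, 3, 3, 6, 6, 6, 9]


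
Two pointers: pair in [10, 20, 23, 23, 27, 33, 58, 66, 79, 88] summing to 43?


lo=0(10)+hi=9(88)=98
lo=0(10)+hi=8(79)=89
lo=0(10)+hi=7(66)=76
lo=0(10)+hi=6(58)=68
lo=0(10)+hi=5(33)=43

Yes: 10+33=43


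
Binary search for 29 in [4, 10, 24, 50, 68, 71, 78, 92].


Step 1: lo=0, hi=7, mid=3, val=50
Step 2: lo=0, hi=2, mid=1, val=10
Step 3: lo=2, hi=2, mid=2, val=24

Not found


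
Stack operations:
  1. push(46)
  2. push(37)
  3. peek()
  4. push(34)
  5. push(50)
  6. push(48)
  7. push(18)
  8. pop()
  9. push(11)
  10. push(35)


push(46) -> [46]
push(37) -> [46, 37]
peek()->37
push(34) -> [46, 37, 34]
push(50) -> [46, 37, 34, 50]
push(48) -> [46, 37, 34, 50, 48]
push(18) -> [46, 37, 34, 50, 48, 18]
pop()->18, [46, 37, 34, 50, 48]
push(11) -> [46, 37, 34, 50, 48, 11]
push(35) -> [46, 37, 34, 50, 48, 11, 35]

Final stack: [46, 37, 34, 50, 48, 11, 35]


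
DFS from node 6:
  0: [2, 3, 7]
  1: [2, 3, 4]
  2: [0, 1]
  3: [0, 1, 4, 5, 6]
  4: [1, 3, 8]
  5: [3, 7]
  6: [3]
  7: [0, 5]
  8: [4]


Visit 6, push [3]
Visit 3, push [5, 4, 1, 0]
Visit 0, push [7, 2]
Visit 2, push [1]
Visit 1, push [4]
Visit 4, push [8]
Visit 8, push []
Visit 7, push [5]
Visit 5, push []

DFS order: [6, 3, 0, 2, 1, 4, 8, 7, 5]


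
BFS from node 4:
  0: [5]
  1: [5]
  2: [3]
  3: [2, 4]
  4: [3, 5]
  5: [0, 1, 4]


Visit 4, enqueue [3, 5]
Visit 3, enqueue [2]
Visit 5, enqueue [0, 1]
Visit 2, enqueue []
Visit 0, enqueue []
Visit 1, enqueue []

BFS order: [4, 3, 5, 2, 0, 1]


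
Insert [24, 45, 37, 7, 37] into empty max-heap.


Insert 24: [24]
Insert 45: [45, 24]
Insert 37: [45, 24, 37]
Insert 7: [45, 24, 37, 7]
Insert 37: [45, 37, 37, 7, 24]

Final heap: [45, 37, 37, 7, 24]


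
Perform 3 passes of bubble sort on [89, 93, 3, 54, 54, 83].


Initial: [89, 93, 3, 54, 54, 83]
Pass 1: [89, 3, 54, 54, 83, 93] (4 swaps)
Pass 2: [3, 54, 54, 83, 89, 93] (4 swaps)
Pass 3: [3, 54, 54, 83, 89, 93] (0 swaps)

After 3 passes: [3, 54, 54, 83, 89, 93]


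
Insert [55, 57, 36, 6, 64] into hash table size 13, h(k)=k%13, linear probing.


Insert 55: h=3 -> slot 3
Insert 57: h=5 -> slot 5
Insert 36: h=10 -> slot 10
Insert 6: h=6 -> slot 6
Insert 64: h=12 -> slot 12

Table: [None, None, None, 55, None, 57, 6, None, None, None, 36, None, 64]


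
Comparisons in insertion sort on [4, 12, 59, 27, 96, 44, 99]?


Algorithm: insertion sort
Input: [4, 12, 59, 27, 96, 44, 99]
Sorted: [4, 12, 27, 44, 59, 96, 99]

9


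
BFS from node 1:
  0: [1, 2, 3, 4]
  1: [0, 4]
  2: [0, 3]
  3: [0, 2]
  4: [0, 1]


Visit 1, enqueue [0, 4]
Visit 0, enqueue [2, 3]
Visit 4, enqueue []
Visit 2, enqueue []
Visit 3, enqueue []

BFS order: [1, 0, 4, 2, 3]


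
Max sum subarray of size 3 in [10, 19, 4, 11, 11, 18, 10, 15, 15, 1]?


[0:3]: 33
[1:4]: 34
[2:5]: 26
[3:6]: 40
[4:7]: 39
[5:8]: 43
[6:9]: 40
[7:10]: 31

Max: 43 at [5:8]


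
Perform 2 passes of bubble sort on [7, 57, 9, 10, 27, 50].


Initial: [7, 57, 9, 10, 27, 50]
Pass 1: [7, 9, 10, 27, 50, 57] (4 swaps)
Pass 2: [7, 9, 10, 27, 50, 57] (0 swaps)

After 2 passes: [7, 9, 10, 27, 50, 57]


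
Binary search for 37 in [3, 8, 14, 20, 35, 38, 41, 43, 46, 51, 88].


Step 1: lo=0, hi=10, mid=5, val=38
Step 2: lo=0, hi=4, mid=2, val=14
Step 3: lo=3, hi=4, mid=3, val=20
Step 4: lo=4, hi=4, mid=4, val=35

Not found


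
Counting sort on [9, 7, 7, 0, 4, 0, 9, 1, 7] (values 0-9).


Input: [9, 7, 7, 0, 4, 0, 9, 1, 7]
Counts: [2, 1, 0, 0, 1, 0, 0, 3, 0, 2]

Sorted: [0, 0, 1, 4, 7, 7, 7, 9, 9]


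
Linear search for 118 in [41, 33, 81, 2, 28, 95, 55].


i=0: 41!=118
i=1: 33!=118
i=2: 81!=118
i=3: 2!=118
i=4: 28!=118
i=5: 95!=118
i=6: 55!=118

Not found, 7 comps


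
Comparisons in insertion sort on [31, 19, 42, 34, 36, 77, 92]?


Algorithm: insertion sort
Input: [31, 19, 42, 34, 36, 77, 92]
Sorted: [19, 31, 34, 36, 42, 77, 92]

8


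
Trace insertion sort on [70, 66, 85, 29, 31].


Initial: [70, 66, 85, 29, 31]
Insert 66: [66, 70, 85, 29, 31]
Insert 85: [66, 70, 85, 29, 31]
Insert 29: [29, 66, 70, 85, 31]
Insert 31: [29, 31, 66, 70, 85]

Sorted: [29, 31, 66, 70, 85]


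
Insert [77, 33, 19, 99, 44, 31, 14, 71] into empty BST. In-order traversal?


Insert 77: root
Insert 33: L from 77
Insert 19: L from 77 -> L from 33
Insert 99: R from 77
Insert 44: L from 77 -> R from 33
Insert 31: L from 77 -> L from 33 -> R from 19
Insert 14: L from 77 -> L from 33 -> L from 19
Insert 71: L from 77 -> R from 33 -> R from 44

In-order: [14, 19, 31, 33, 44, 71, 77, 99]


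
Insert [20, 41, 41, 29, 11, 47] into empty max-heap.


Insert 20: [20]
Insert 41: [41, 20]
Insert 41: [41, 20, 41]
Insert 29: [41, 29, 41, 20]
Insert 11: [41, 29, 41, 20, 11]
Insert 47: [47, 29, 41, 20, 11, 41]

Final heap: [47, 29, 41, 20, 11, 41]


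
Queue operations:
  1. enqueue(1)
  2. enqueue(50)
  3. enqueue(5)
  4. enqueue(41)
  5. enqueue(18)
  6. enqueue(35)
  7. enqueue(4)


enqueue(1) -> [1]
enqueue(50) -> [1, 50]
enqueue(5) -> [1, 50, 5]
enqueue(41) -> [1, 50, 5, 41]
enqueue(18) -> [1, 50, 5, 41, 18]
enqueue(35) -> [1, 50, 5, 41, 18, 35]
enqueue(4) -> [1, 50, 5, 41, 18, 35, 4]

Final queue: [1, 50, 5, 41, 18, 35, 4]


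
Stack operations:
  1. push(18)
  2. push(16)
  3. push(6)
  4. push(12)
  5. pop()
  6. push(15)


push(18) -> [18]
push(16) -> [18, 16]
push(6) -> [18, 16, 6]
push(12) -> [18, 16, 6, 12]
pop()->12, [18, 16, 6]
push(15) -> [18, 16, 6, 15]

Final stack: [18, 16, 6, 15]


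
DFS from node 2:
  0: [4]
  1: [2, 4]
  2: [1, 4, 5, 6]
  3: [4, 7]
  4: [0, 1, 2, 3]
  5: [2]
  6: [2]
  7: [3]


Visit 2, push [6, 5, 4, 1]
Visit 1, push [4]
Visit 4, push [3, 0]
Visit 0, push []
Visit 3, push [7]
Visit 7, push []
Visit 5, push []
Visit 6, push []

DFS order: [2, 1, 4, 0, 3, 7, 5, 6]


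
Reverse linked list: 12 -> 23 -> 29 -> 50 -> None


Step 1: curr=12, set curr.next=prev(None) | reversed so far: 12
Step 2: curr=23, set curr.next=prev(12) | reversed so far: 23 -> 12
Step 3: curr=29, set curr.next=prev(23) | reversed so far: 29 -> 23 -> 12
Step 4: curr=50, set curr.next=prev(29) | reversed so far: 50 -> 29 -> 23 -> 12

50 -> 29 -> 23 -> 12 -> None


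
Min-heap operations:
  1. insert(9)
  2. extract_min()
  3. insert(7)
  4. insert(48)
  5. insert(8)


insert(9) -> [9]
extract_min()->9, []
insert(7) -> [7]
insert(48) -> [7, 48]
insert(8) -> [7, 48, 8]

Final heap: [7, 48, 8]


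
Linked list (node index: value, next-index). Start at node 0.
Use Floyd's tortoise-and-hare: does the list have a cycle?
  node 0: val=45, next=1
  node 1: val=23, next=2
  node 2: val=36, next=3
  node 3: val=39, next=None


Floyd's tortoise (slow, +1) and hare (fast, +2):
  init: slow=0, fast=0
  step 1: slow=1, fast=2
  step 2: fast 2->3->None, no cycle

Cycle: no


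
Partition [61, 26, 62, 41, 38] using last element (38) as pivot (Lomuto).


Pivot: 38
  26 <= 38: swap -> [26, 61, 62, 41, 38]
Place pivot at 1: [26, 38, 62, 41, 61]

Partitioned: [26, 38, 62, 41, 61]


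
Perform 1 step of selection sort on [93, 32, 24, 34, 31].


Initial: [93, 32, 24, 34, 31]
Step 1: min=24 at 2
  Swap: [24, 32, 93, 34, 31]

After 1 step: [24, 32, 93, 34, 31]


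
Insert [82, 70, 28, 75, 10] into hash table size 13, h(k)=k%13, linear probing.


Insert 82: h=4 -> slot 4
Insert 70: h=5 -> slot 5
Insert 28: h=2 -> slot 2
Insert 75: h=10 -> slot 10
Insert 10: h=10, 1 probes -> slot 11

Table: [None, None, 28, None, 82, 70, None, None, None, None, 75, 10, None]


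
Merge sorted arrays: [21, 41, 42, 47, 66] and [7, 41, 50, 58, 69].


Take 7 from B
Take 21 from A
Take 41 from A
Take 41 from B
Take 42 from A
Take 47 from A
Take 50 from B
Take 58 from B
Take 66 from A

Merged: [7, 21, 41, 41, 42, 47, 50, 58, 66, 69]


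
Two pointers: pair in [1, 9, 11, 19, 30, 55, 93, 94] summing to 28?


lo=0(1)+hi=7(94)=95
lo=0(1)+hi=6(93)=94
lo=0(1)+hi=5(55)=56
lo=0(1)+hi=4(30)=31
lo=0(1)+hi=3(19)=20
lo=1(9)+hi=3(19)=28

Yes: 9+19=28


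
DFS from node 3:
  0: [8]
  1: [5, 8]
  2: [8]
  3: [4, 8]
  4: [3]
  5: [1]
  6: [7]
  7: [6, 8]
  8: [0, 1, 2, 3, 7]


Visit 3, push [8, 4]
Visit 4, push []
Visit 8, push [7, 2, 1, 0]
Visit 0, push []
Visit 1, push [5]
Visit 5, push []
Visit 2, push []
Visit 7, push [6]
Visit 6, push []

DFS order: [3, 4, 8, 0, 1, 5, 2, 7, 6]


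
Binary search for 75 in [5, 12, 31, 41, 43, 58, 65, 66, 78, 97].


Step 1: lo=0, hi=9, mid=4, val=43
Step 2: lo=5, hi=9, mid=7, val=66
Step 3: lo=8, hi=9, mid=8, val=78

Not found


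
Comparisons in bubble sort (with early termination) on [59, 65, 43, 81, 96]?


Algorithm: bubble sort (with early termination)
Input: [59, 65, 43, 81, 96]
Sorted: [43, 59, 65, 81, 96]

9


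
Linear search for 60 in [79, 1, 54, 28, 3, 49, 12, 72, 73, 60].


i=0: 79!=60
i=1: 1!=60
i=2: 54!=60
i=3: 28!=60
i=4: 3!=60
i=5: 49!=60
i=6: 12!=60
i=7: 72!=60
i=8: 73!=60
i=9: 60==60 found!

Found at 9, 10 comps


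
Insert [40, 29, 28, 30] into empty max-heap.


Insert 40: [40]
Insert 29: [40, 29]
Insert 28: [40, 29, 28]
Insert 30: [40, 30, 28, 29]

Final heap: [40, 30, 28, 29]


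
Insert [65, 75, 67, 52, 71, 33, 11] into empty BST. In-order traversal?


Insert 65: root
Insert 75: R from 65
Insert 67: R from 65 -> L from 75
Insert 52: L from 65
Insert 71: R from 65 -> L from 75 -> R from 67
Insert 33: L from 65 -> L from 52
Insert 11: L from 65 -> L from 52 -> L from 33

In-order: [11, 33, 52, 65, 67, 71, 75]


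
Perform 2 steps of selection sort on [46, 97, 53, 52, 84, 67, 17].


Initial: [46, 97, 53, 52, 84, 67, 17]
Step 1: min=17 at 6
  Swap: [17, 97, 53, 52, 84, 67, 46]
Step 2: min=46 at 6
  Swap: [17, 46, 53, 52, 84, 67, 97]

After 2 steps: [17, 46, 53, 52, 84, 67, 97]


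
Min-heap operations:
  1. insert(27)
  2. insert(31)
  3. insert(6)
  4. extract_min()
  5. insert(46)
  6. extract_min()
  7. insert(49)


insert(27) -> [27]
insert(31) -> [27, 31]
insert(6) -> [6, 31, 27]
extract_min()->6, [27, 31]
insert(46) -> [27, 31, 46]
extract_min()->27, [31, 46]
insert(49) -> [31, 46, 49]

Final heap: [31, 46, 49]


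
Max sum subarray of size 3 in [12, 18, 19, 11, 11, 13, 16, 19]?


[0:3]: 49
[1:4]: 48
[2:5]: 41
[3:6]: 35
[4:7]: 40
[5:8]: 48

Max: 49 at [0:3]


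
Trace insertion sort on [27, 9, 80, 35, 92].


Initial: [27, 9, 80, 35, 92]
Insert 9: [9, 27, 80, 35, 92]
Insert 80: [9, 27, 80, 35, 92]
Insert 35: [9, 27, 35, 80, 92]
Insert 92: [9, 27, 35, 80, 92]

Sorted: [9, 27, 35, 80, 92]


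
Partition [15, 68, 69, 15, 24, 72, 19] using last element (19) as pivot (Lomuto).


Pivot: 19
  15 <= 19: advance i (no swap)
  15 <= 19: swap -> [15, 15, 69, 68, 24, 72, 19]
Place pivot at 2: [15, 15, 19, 68, 24, 72, 69]

Partitioned: [15, 15, 19, 68, 24, 72, 69]


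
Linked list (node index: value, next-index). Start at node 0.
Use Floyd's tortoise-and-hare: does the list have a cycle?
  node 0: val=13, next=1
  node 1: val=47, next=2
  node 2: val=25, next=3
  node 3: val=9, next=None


Floyd's tortoise (slow, +1) and hare (fast, +2):
  init: slow=0, fast=0
  step 1: slow=1, fast=2
  step 2: fast 2->3->None, no cycle

Cycle: no


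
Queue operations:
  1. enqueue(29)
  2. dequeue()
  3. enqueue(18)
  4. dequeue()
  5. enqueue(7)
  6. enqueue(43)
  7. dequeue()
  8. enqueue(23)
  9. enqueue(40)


enqueue(29) -> [29]
dequeue()->29, []
enqueue(18) -> [18]
dequeue()->18, []
enqueue(7) -> [7]
enqueue(43) -> [7, 43]
dequeue()->7, [43]
enqueue(23) -> [43, 23]
enqueue(40) -> [43, 23, 40]

Final queue: [43, 23, 40]


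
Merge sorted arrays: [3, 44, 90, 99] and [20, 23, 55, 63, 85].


Take 3 from A
Take 20 from B
Take 23 from B
Take 44 from A
Take 55 from B
Take 63 from B
Take 85 from B

Merged: [3, 20, 23, 44, 55, 63, 85, 90, 99]


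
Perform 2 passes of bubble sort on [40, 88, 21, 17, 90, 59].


Initial: [40, 88, 21, 17, 90, 59]
Pass 1: [40, 21, 17, 88, 59, 90] (3 swaps)
Pass 2: [21, 17, 40, 59, 88, 90] (3 swaps)

After 2 passes: [21, 17, 40, 59, 88, 90]


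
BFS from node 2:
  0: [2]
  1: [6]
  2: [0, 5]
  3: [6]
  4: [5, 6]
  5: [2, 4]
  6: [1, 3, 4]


Visit 2, enqueue [0, 5]
Visit 0, enqueue []
Visit 5, enqueue [4]
Visit 4, enqueue [6]
Visit 6, enqueue [1, 3]
Visit 1, enqueue []
Visit 3, enqueue []

BFS order: [2, 0, 5, 4, 6, 1, 3]


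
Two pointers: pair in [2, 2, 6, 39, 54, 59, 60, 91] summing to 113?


lo=0(2)+hi=7(91)=93
lo=1(2)+hi=7(91)=93
lo=2(6)+hi=7(91)=97
lo=3(39)+hi=7(91)=130
lo=3(39)+hi=6(60)=99
lo=4(54)+hi=6(60)=114
lo=4(54)+hi=5(59)=113

Yes: 54+59=113


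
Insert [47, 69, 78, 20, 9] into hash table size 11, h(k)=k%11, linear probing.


Insert 47: h=3 -> slot 3
Insert 69: h=3, 1 probes -> slot 4
Insert 78: h=1 -> slot 1
Insert 20: h=9 -> slot 9
Insert 9: h=9, 1 probes -> slot 10

Table: [None, 78, None, 47, 69, None, None, None, None, 20, 9]


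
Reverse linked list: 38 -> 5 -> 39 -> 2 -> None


Step 1: curr=38, set curr.next=prev(None) | reversed so far: 38
Step 2: curr=5, set curr.next=prev(38) | reversed so far: 5 -> 38
Step 3: curr=39, set curr.next=prev(5) | reversed so far: 39 -> 5 -> 38
Step 4: curr=2, set curr.next=prev(39) | reversed so far: 2 -> 39 -> 5 -> 38

2 -> 39 -> 5 -> 38 -> None


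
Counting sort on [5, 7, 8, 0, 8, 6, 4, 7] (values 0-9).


Input: [5, 7, 8, 0, 8, 6, 4, 7]
Counts: [1, 0, 0, 0, 1, 1, 1, 2, 2, 0]

Sorted: [0, 4, 5, 6, 7, 7, 8, 8]


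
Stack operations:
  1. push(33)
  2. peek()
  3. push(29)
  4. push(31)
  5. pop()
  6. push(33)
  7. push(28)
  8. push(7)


push(33) -> [33]
peek()->33
push(29) -> [33, 29]
push(31) -> [33, 29, 31]
pop()->31, [33, 29]
push(33) -> [33, 29, 33]
push(28) -> [33, 29, 33, 28]
push(7) -> [33, 29, 33, 28, 7]

Final stack: [33, 29, 33, 28, 7]


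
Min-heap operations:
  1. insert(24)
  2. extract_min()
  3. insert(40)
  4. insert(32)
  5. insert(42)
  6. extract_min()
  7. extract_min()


insert(24) -> [24]
extract_min()->24, []
insert(40) -> [40]
insert(32) -> [32, 40]
insert(42) -> [32, 40, 42]
extract_min()->32, [40, 42]
extract_min()->40, [42]

Final heap: [42]


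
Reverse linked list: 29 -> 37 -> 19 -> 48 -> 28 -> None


Step 1: curr=29, set curr.next=prev(None) | reversed so far: 29
Step 2: curr=37, set curr.next=prev(29) | reversed so far: 37 -> 29
Step 3: curr=19, set curr.next=prev(37) | reversed so far: 19 -> 37 -> 29
Step 4: curr=48, set curr.next=prev(19) | reversed so far: 48 -> 19 -> 37 -> 29
Step 5: curr=28, set curr.next=prev(48) | reversed so far: 28 -> 48 -> 19 -> 37 -> 29

28 -> 48 -> 19 -> 37 -> 29 -> None


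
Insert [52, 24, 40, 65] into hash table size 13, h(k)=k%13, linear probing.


Insert 52: h=0 -> slot 0
Insert 24: h=11 -> slot 11
Insert 40: h=1 -> slot 1
Insert 65: h=0, 2 probes -> slot 2

Table: [52, 40, 65, None, None, None, None, None, None, None, None, 24, None]


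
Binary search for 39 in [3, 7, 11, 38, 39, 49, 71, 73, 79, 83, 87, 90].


Step 1: lo=0, hi=11, mid=5, val=49
Step 2: lo=0, hi=4, mid=2, val=11
Step 3: lo=3, hi=4, mid=3, val=38
Step 4: lo=4, hi=4, mid=4, val=39

Found at index 4


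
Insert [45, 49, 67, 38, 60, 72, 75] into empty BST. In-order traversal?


Insert 45: root
Insert 49: R from 45
Insert 67: R from 45 -> R from 49
Insert 38: L from 45
Insert 60: R from 45 -> R from 49 -> L from 67
Insert 72: R from 45 -> R from 49 -> R from 67
Insert 75: R from 45 -> R from 49 -> R from 67 -> R from 72

In-order: [38, 45, 49, 60, 67, 72, 75]


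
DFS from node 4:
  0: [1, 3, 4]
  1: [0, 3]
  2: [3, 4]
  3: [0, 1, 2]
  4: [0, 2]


Visit 4, push [2, 0]
Visit 0, push [3, 1]
Visit 1, push [3]
Visit 3, push [2]
Visit 2, push []

DFS order: [4, 0, 1, 3, 2]


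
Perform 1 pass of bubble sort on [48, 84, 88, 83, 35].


Initial: [48, 84, 88, 83, 35]
Pass 1: [48, 84, 83, 35, 88] (2 swaps)

After 1 pass: [48, 84, 83, 35, 88]


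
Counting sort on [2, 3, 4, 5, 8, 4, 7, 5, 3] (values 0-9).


Input: [2, 3, 4, 5, 8, 4, 7, 5, 3]
Counts: [0, 0, 1, 2, 2, 2, 0, 1, 1, 0]

Sorted: [2, 3, 3, 4, 4, 5, 5, 7, 8]


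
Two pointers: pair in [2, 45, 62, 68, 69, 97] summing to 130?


lo=0(2)+hi=5(97)=99
lo=1(45)+hi=5(97)=142
lo=1(45)+hi=4(69)=114
lo=2(62)+hi=4(69)=131
lo=2(62)+hi=3(68)=130

Yes: 62+68=130


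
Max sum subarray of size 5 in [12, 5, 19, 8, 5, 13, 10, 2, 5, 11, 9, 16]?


[0:5]: 49
[1:6]: 50
[2:7]: 55
[3:8]: 38
[4:9]: 35
[5:10]: 41
[6:11]: 37
[7:12]: 43

Max: 55 at [2:7]


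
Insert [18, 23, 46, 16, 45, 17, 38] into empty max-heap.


Insert 18: [18]
Insert 23: [23, 18]
Insert 46: [46, 18, 23]
Insert 16: [46, 18, 23, 16]
Insert 45: [46, 45, 23, 16, 18]
Insert 17: [46, 45, 23, 16, 18, 17]
Insert 38: [46, 45, 38, 16, 18, 17, 23]

Final heap: [46, 45, 38, 16, 18, 17, 23]


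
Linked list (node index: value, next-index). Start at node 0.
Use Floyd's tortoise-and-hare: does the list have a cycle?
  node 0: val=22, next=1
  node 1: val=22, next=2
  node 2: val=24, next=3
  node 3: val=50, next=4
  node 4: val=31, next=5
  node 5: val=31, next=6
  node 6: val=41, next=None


Floyd's tortoise (slow, +1) and hare (fast, +2):
  init: slow=0, fast=0
  step 1: slow=1, fast=2
  step 2: slow=2, fast=4
  step 3: slow=3, fast=6
  step 4: fast -> None, no cycle

Cycle: no


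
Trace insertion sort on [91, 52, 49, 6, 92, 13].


Initial: [91, 52, 49, 6, 92, 13]
Insert 52: [52, 91, 49, 6, 92, 13]
Insert 49: [49, 52, 91, 6, 92, 13]
Insert 6: [6, 49, 52, 91, 92, 13]
Insert 92: [6, 49, 52, 91, 92, 13]
Insert 13: [6, 13, 49, 52, 91, 92]

Sorted: [6, 13, 49, 52, 91, 92]


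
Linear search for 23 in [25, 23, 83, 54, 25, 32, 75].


i=0: 25!=23
i=1: 23==23 found!

Found at 1, 2 comps


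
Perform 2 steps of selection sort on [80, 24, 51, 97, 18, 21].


Initial: [80, 24, 51, 97, 18, 21]
Step 1: min=18 at 4
  Swap: [18, 24, 51, 97, 80, 21]
Step 2: min=21 at 5
  Swap: [18, 21, 51, 97, 80, 24]

After 2 steps: [18, 21, 51, 97, 80, 24]


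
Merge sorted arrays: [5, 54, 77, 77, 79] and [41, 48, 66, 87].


Take 5 from A
Take 41 from B
Take 48 from B
Take 54 from A
Take 66 from B
Take 77 from A
Take 77 from A
Take 79 from A

Merged: [5, 41, 48, 54, 66, 77, 77, 79, 87]


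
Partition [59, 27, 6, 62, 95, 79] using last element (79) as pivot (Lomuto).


Pivot: 79
  59 <= 79: advance i (no swap)
  27 <= 79: advance i (no swap)
  6 <= 79: advance i (no swap)
  62 <= 79: advance i (no swap)
Place pivot at 4: [59, 27, 6, 62, 79, 95]

Partitioned: [59, 27, 6, 62, 79, 95]


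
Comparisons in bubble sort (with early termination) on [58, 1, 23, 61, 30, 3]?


Algorithm: bubble sort (with early termination)
Input: [58, 1, 23, 61, 30, 3]
Sorted: [1, 3, 23, 30, 58, 61]

15


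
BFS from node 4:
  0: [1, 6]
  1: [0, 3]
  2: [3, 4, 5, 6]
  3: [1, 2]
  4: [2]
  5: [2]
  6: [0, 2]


Visit 4, enqueue [2]
Visit 2, enqueue [3, 5, 6]
Visit 3, enqueue [1]
Visit 5, enqueue []
Visit 6, enqueue [0]
Visit 1, enqueue []
Visit 0, enqueue []

BFS order: [4, 2, 3, 5, 6, 1, 0]


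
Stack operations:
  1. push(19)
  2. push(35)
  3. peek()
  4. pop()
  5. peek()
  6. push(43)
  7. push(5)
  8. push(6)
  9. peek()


push(19) -> [19]
push(35) -> [19, 35]
peek()->35
pop()->35, [19]
peek()->19
push(43) -> [19, 43]
push(5) -> [19, 43, 5]
push(6) -> [19, 43, 5, 6]
peek()->6

Final stack: [19, 43, 5, 6]


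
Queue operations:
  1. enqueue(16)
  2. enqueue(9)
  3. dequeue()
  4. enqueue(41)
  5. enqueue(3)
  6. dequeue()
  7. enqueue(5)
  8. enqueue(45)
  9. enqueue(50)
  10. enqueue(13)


enqueue(16) -> [16]
enqueue(9) -> [16, 9]
dequeue()->16, [9]
enqueue(41) -> [9, 41]
enqueue(3) -> [9, 41, 3]
dequeue()->9, [41, 3]
enqueue(5) -> [41, 3, 5]
enqueue(45) -> [41, 3, 5, 45]
enqueue(50) -> [41, 3, 5, 45, 50]
enqueue(13) -> [41, 3, 5, 45, 50, 13]

Final queue: [41, 3, 5, 45, 50, 13]


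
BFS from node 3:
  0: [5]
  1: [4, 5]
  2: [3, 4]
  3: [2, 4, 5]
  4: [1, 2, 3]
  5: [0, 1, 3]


Visit 3, enqueue [2, 4, 5]
Visit 2, enqueue []
Visit 4, enqueue [1]
Visit 5, enqueue [0]
Visit 1, enqueue []
Visit 0, enqueue []

BFS order: [3, 2, 4, 5, 1, 0]


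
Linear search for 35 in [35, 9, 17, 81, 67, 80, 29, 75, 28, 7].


i=0: 35==35 found!

Found at 0, 1 comps


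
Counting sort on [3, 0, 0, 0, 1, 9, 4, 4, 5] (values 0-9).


Input: [3, 0, 0, 0, 1, 9, 4, 4, 5]
Counts: [3, 1, 0, 1, 2, 1, 0, 0, 0, 1]

Sorted: [0, 0, 0, 1, 3, 4, 4, 5, 9]


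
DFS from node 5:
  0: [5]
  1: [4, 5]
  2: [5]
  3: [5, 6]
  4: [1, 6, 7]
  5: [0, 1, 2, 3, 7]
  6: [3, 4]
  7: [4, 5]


Visit 5, push [7, 3, 2, 1, 0]
Visit 0, push []
Visit 1, push [4]
Visit 4, push [7, 6]
Visit 6, push [3]
Visit 3, push []
Visit 7, push []
Visit 2, push []

DFS order: [5, 0, 1, 4, 6, 3, 7, 2]


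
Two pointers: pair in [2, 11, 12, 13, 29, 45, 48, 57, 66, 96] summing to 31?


lo=0(2)+hi=9(96)=98
lo=0(2)+hi=8(66)=68
lo=0(2)+hi=7(57)=59
lo=0(2)+hi=6(48)=50
lo=0(2)+hi=5(45)=47
lo=0(2)+hi=4(29)=31

Yes: 2+29=31


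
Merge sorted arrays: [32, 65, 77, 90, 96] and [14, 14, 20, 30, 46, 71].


Take 14 from B
Take 14 from B
Take 20 from B
Take 30 from B
Take 32 from A
Take 46 from B
Take 65 from A
Take 71 from B

Merged: [14, 14, 20, 30, 32, 46, 65, 71, 77, 90, 96]


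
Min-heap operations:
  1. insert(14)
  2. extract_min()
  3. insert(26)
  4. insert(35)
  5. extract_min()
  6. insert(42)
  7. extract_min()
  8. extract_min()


insert(14) -> [14]
extract_min()->14, []
insert(26) -> [26]
insert(35) -> [26, 35]
extract_min()->26, [35]
insert(42) -> [35, 42]
extract_min()->35, [42]
extract_min()->42, []

Final heap: []


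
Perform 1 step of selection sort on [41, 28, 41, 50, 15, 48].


Initial: [41, 28, 41, 50, 15, 48]
Step 1: min=15 at 4
  Swap: [15, 28, 41, 50, 41, 48]

After 1 step: [15, 28, 41, 50, 41, 48]


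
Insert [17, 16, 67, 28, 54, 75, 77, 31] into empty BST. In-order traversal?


Insert 17: root
Insert 16: L from 17
Insert 67: R from 17
Insert 28: R from 17 -> L from 67
Insert 54: R from 17 -> L from 67 -> R from 28
Insert 75: R from 17 -> R from 67
Insert 77: R from 17 -> R from 67 -> R from 75
Insert 31: R from 17 -> L from 67 -> R from 28 -> L from 54

In-order: [16, 17, 28, 31, 54, 67, 75, 77]


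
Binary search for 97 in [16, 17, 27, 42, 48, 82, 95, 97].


Step 1: lo=0, hi=7, mid=3, val=42
Step 2: lo=4, hi=7, mid=5, val=82
Step 3: lo=6, hi=7, mid=6, val=95
Step 4: lo=7, hi=7, mid=7, val=97

Found at index 7


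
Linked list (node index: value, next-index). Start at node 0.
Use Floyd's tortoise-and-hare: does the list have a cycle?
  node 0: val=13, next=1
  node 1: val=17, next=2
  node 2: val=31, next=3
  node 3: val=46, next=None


Floyd's tortoise (slow, +1) and hare (fast, +2):
  init: slow=0, fast=0
  step 1: slow=1, fast=2
  step 2: fast 2->3->None, no cycle

Cycle: no


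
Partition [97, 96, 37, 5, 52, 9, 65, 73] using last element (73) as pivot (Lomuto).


Pivot: 73
  37 <= 73: swap -> [37, 96, 97, 5, 52, 9, 65, 73]
  5 <= 73: swap -> [37, 5, 97, 96, 52, 9, 65, 73]
  52 <= 73: swap -> [37, 5, 52, 96, 97, 9, 65, 73]
  9 <= 73: swap -> [37, 5, 52, 9, 97, 96, 65, 73]
  65 <= 73: swap -> [37, 5, 52, 9, 65, 96, 97, 73]
Place pivot at 5: [37, 5, 52, 9, 65, 73, 97, 96]

Partitioned: [37, 5, 52, 9, 65, 73, 97, 96]


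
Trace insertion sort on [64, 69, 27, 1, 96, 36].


Initial: [64, 69, 27, 1, 96, 36]
Insert 69: [64, 69, 27, 1, 96, 36]
Insert 27: [27, 64, 69, 1, 96, 36]
Insert 1: [1, 27, 64, 69, 96, 36]
Insert 96: [1, 27, 64, 69, 96, 36]
Insert 36: [1, 27, 36, 64, 69, 96]

Sorted: [1, 27, 36, 64, 69, 96]


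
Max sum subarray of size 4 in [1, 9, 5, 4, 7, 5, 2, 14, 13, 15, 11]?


[0:4]: 19
[1:5]: 25
[2:6]: 21
[3:7]: 18
[4:8]: 28
[5:9]: 34
[6:10]: 44
[7:11]: 53

Max: 53 at [7:11]


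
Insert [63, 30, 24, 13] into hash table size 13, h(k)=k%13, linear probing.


Insert 63: h=11 -> slot 11
Insert 30: h=4 -> slot 4
Insert 24: h=11, 1 probes -> slot 12
Insert 13: h=0 -> slot 0

Table: [13, None, None, None, 30, None, None, None, None, None, None, 63, 24]


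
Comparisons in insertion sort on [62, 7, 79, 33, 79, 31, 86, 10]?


Algorithm: insertion sort
Input: [62, 7, 79, 33, 79, 31, 86, 10]
Sorted: [7, 10, 31, 33, 62, 79, 79, 86]

19


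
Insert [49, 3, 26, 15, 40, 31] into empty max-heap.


Insert 49: [49]
Insert 3: [49, 3]
Insert 26: [49, 3, 26]
Insert 15: [49, 15, 26, 3]
Insert 40: [49, 40, 26, 3, 15]
Insert 31: [49, 40, 31, 3, 15, 26]

Final heap: [49, 40, 31, 3, 15, 26]


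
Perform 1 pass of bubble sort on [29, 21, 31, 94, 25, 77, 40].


Initial: [29, 21, 31, 94, 25, 77, 40]
Pass 1: [21, 29, 31, 25, 77, 40, 94] (4 swaps)

After 1 pass: [21, 29, 31, 25, 77, 40, 94]


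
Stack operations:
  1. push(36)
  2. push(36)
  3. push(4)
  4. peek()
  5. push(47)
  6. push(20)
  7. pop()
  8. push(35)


push(36) -> [36]
push(36) -> [36, 36]
push(4) -> [36, 36, 4]
peek()->4
push(47) -> [36, 36, 4, 47]
push(20) -> [36, 36, 4, 47, 20]
pop()->20, [36, 36, 4, 47]
push(35) -> [36, 36, 4, 47, 35]

Final stack: [36, 36, 4, 47, 35]


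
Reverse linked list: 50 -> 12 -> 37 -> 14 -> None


Step 1: curr=50, set curr.next=prev(None) | reversed so far: 50
Step 2: curr=12, set curr.next=prev(50) | reversed so far: 12 -> 50
Step 3: curr=37, set curr.next=prev(12) | reversed so far: 37 -> 12 -> 50
Step 4: curr=14, set curr.next=prev(37) | reversed so far: 14 -> 37 -> 12 -> 50

14 -> 37 -> 12 -> 50 -> None


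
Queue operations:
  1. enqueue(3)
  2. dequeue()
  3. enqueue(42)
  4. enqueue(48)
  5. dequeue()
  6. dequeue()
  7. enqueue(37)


enqueue(3) -> [3]
dequeue()->3, []
enqueue(42) -> [42]
enqueue(48) -> [42, 48]
dequeue()->42, [48]
dequeue()->48, []
enqueue(37) -> [37]

Final queue: [37]


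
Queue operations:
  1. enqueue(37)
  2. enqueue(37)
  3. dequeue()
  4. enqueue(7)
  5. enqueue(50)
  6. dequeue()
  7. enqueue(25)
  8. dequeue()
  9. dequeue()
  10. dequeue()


enqueue(37) -> [37]
enqueue(37) -> [37, 37]
dequeue()->37, [37]
enqueue(7) -> [37, 7]
enqueue(50) -> [37, 7, 50]
dequeue()->37, [7, 50]
enqueue(25) -> [7, 50, 25]
dequeue()->7, [50, 25]
dequeue()->50, [25]
dequeue()->25, []

Final queue: []


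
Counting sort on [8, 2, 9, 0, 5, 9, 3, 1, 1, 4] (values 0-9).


Input: [8, 2, 9, 0, 5, 9, 3, 1, 1, 4]
Counts: [1, 2, 1, 1, 1, 1, 0, 0, 1, 2]

Sorted: [0, 1, 1, 2, 3, 4, 5, 8, 9, 9]


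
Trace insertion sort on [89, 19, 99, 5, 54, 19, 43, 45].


Initial: [89, 19, 99, 5, 54, 19, 43, 45]
Insert 19: [19, 89, 99, 5, 54, 19, 43, 45]
Insert 99: [19, 89, 99, 5, 54, 19, 43, 45]
Insert 5: [5, 19, 89, 99, 54, 19, 43, 45]
Insert 54: [5, 19, 54, 89, 99, 19, 43, 45]
Insert 19: [5, 19, 19, 54, 89, 99, 43, 45]
Insert 43: [5, 19, 19, 43, 54, 89, 99, 45]
Insert 45: [5, 19, 19, 43, 45, 54, 89, 99]

Sorted: [5, 19, 19, 43, 45, 54, 89, 99]


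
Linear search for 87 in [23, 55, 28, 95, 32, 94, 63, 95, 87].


i=0: 23!=87
i=1: 55!=87
i=2: 28!=87
i=3: 95!=87
i=4: 32!=87
i=5: 94!=87
i=6: 63!=87
i=7: 95!=87
i=8: 87==87 found!

Found at 8, 9 comps


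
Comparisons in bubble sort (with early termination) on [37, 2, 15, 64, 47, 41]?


Algorithm: bubble sort (with early termination)
Input: [37, 2, 15, 64, 47, 41]
Sorted: [2, 15, 37, 41, 47, 64]

12


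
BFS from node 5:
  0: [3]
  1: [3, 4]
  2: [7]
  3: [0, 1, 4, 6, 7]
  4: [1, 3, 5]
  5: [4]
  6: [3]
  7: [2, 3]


Visit 5, enqueue [4]
Visit 4, enqueue [1, 3]
Visit 1, enqueue []
Visit 3, enqueue [0, 6, 7]
Visit 0, enqueue []
Visit 6, enqueue []
Visit 7, enqueue [2]
Visit 2, enqueue []

BFS order: [5, 4, 1, 3, 0, 6, 7, 2]


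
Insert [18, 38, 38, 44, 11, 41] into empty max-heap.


Insert 18: [18]
Insert 38: [38, 18]
Insert 38: [38, 18, 38]
Insert 44: [44, 38, 38, 18]
Insert 11: [44, 38, 38, 18, 11]
Insert 41: [44, 38, 41, 18, 11, 38]

Final heap: [44, 38, 41, 18, 11, 38]


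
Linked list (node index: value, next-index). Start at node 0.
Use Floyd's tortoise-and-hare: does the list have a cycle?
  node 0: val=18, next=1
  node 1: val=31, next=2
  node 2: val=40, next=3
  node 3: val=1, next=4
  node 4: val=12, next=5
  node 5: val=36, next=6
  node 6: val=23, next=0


Floyd's tortoise (slow, +1) and hare (fast, +2):
  init: slow=0, fast=0
  step 1: slow=1, fast=2
  step 2: slow=2, fast=4
  step 3: slow=3, fast=6
  step 4: slow=4, fast=1
  step 5: slow=5, fast=3
  step 6: slow=6, fast=5
  step 7: slow=0, fast=0
  slow == fast at node 0: cycle detected

Cycle: yes


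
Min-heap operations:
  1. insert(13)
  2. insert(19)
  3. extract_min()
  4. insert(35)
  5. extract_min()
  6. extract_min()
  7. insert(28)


insert(13) -> [13]
insert(19) -> [13, 19]
extract_min()->13, [19]
insert(35) -> [19, 35]
extract_min()->19, [35]
extract_min()->35, []
insert(28) -> [28]

Final heap: [28]


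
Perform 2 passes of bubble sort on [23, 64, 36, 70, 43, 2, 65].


Initial: [23, 64, 36, 70, 43, 2, 65]
Pass 1: [23, 36, 64, 43, 2, 65, 70] (4 swaps)
Pass 2: [23, 36, 43, 2, 64, 65, 70] (2 swaps)

After 2 passes: [23, 36, 43, 2, 64, 65, 70]


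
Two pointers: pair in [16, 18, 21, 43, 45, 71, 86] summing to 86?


lo=0(16)+hi=6(86)=102
lo=0(16)+hi=5(71)=87
lo=0(16)+hi=4(45)=61
lo=1(18)+hi=4(45)=63
lo=2(21)+hi=4(45)=66
lo=3(43)+hi=4(45)=88

No pair found


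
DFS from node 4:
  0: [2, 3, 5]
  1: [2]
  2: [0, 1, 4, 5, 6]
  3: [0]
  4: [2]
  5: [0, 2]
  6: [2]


Visit 4, push [2]
Visit 2, push [6, 5, 1, 0]
Visit 0, push [5, 3]
Visit 3, push []
Visit 5, push []
Visit 1, push []
Visit 6, push []

DFS order: [4, 2, 0, 3, 5, 1, 6]


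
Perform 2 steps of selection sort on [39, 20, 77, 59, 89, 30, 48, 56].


Initial: [39, 20, 77, 59, 89, 30, 48, 56]
Step 1: min=20 at 1
  Swap: [20, 39, 77, 59, 89, 30, 48, 56]
Step 2: min=30 at 5
  Swap: [20, 30, 77, 59, 89, 39, 48, 56]

After 2 steps: [20, 30, 77, 59, 89, 39, 48, 56]


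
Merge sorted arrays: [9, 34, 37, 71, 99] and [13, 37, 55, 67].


Take 9 from A
Take 13 from B
Take 34 from A
Take 37 from A
Take 37 from B
Take 55 from B
Take 67 from B

Merged: [9, 13, 34, 37, 37, 55, 67, 71, 99]


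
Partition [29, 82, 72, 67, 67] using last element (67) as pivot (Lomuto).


Pivot: 67
  29 <= 67: advance i (no swap)
  67 <= 67: swap -> [29, 67, 72, 82, 67]
Place pivot at 2: [29, 67, 67, 82, 72]

Partitioned: [29, 67, 67, 82, 72]
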